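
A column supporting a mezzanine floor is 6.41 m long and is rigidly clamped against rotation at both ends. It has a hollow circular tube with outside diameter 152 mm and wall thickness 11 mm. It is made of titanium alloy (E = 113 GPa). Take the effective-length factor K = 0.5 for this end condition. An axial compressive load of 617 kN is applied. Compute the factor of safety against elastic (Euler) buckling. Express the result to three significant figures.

Inner diameter d_i = 152 − 2×11 = 130.0 mm
I = π(d_o⁴ − d_i⁴)/64 = π(152⁴ − 130.0⁴)/64 = 1.218×10^7 mm⁴
I = 1.218×10^7 mm⁴ = 1.218×10^-5 m⁴
Effective length L_e = K·L = 0.5 × 6.41 = 3.205 m
P_cr = π²EI / L_e² = π² × 113×10⁹ × 1.218×10^-5 / 3.205² = 1.323×10^6 N
Factor of safety n = P_cr / P = 1322.7 / 617 = 2.14

n ≈ 2.14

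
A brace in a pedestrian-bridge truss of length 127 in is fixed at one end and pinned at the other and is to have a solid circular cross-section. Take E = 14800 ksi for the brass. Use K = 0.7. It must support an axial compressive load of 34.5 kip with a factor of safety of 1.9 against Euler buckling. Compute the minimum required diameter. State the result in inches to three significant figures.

d ≈ 2.92 in

Required P_cr = n·P = 1.9 × 34.5 = 65.55 kip
L_e = K·L = 0.7 × 127 = 88.90 in
Required I = P_cr·L_e²/(π²E) = 6.555×10^4 × 88.90² / (π² × 1.48×10^7) = 3.547 in⁴
Solid circle: I = πd⁴/64  ⇒  d = (64I/π)^(1/4) = (64×3.547/π)^(1/4) = 2.92 in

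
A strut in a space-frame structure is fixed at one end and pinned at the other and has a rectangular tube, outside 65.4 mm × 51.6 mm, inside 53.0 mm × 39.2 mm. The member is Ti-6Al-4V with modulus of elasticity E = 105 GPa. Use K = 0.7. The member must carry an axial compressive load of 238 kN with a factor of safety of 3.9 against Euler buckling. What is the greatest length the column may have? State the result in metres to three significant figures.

L_max ≈ 1.05 m

Weak-axis I_min = (h_o·b_o³ − h_i·b_i³)/12 with b_o = 51.6, b_i = 39.20 mm (shorter outer/inner sides).
I_min = (65.4×51.6³ − 53.00×39.20³)/12 = 4.827×10^5 mm⁴
I = 4.827×10^-7 m⁴
Required critical load P_cr = n·P = 3.9 × 238 = 928.2 kN = 9.282×10^5 N
From P_cr = π²EI/(K·L)²:  L = (1/K)·√(π²EI/P_cr) = (1/0.7)·√(π²×1.05×10^11×4.827×10^-7/9.282×10^5)
L = 1.05 m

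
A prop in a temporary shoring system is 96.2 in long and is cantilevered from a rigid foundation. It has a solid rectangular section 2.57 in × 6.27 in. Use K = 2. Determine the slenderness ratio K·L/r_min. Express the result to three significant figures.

λ ≈ 259

For a rectangle r_min = b/√12 = 2.57/√12 = 0.7419 in
L_e = K·L = 2 × 96.2 = 192.4 in
λ = L_e / r_min = 192.40 / 0.7419 = 259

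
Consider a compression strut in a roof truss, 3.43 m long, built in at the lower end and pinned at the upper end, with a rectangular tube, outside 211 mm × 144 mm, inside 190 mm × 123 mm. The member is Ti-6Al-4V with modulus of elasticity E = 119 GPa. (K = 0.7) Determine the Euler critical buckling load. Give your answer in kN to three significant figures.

Weak-axis I_min = (h_o·b_o³ − h_i·b_i³)/12 with b_o = 144, b_i = 123.0 mm (shorter outer/inner sides).
I_min = (211×144³ − 190.0×123.0³)/12 = 2.304×10^7 mm⁴
I = 2.304×10^7 mm⁴ = 2.304×10^-5 m⁴
Effective length L_e = K·L = 0.7 × 3.43 = 2.401 m
P_cr = π²EI / L_e² = π² × 119×10⁹ × 2.304×10^-5 / 2.401² = 4.694×10^6 N

P_cr ≈ 4690 kN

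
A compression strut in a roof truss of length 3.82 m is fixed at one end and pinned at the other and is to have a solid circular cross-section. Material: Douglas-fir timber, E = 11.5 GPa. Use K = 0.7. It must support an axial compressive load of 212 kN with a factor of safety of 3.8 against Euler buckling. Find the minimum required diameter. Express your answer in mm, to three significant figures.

d ≈ 179 mm

Required P_cr = n·P = 3.8 × 212 = 805.6 kN
L_e = K·L = 0.7 × 3.82 = 2.674 m
Required I = P_cr·L_e²/(π²E) = 8.056×10^5 × 2.674² / (π² × 1.15×10^10) = 5.075×10^-5 m⁴
I_req = 5.075×10^7 mm⁴
Solid circle: I = πd⁴/64  ⇒  d = (64I/π)^(1/4) = (64×5.075×10^7/π)^(1/4) = 179 mm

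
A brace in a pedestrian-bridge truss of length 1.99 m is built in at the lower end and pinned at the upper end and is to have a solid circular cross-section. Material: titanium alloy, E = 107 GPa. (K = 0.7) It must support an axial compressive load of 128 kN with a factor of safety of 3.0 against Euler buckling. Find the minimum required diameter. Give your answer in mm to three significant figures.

d ≈ 61.6 mm

Required P_cr = n·P = 3.0 × 128 = 384.0 kN
L_e = K·L = 0.7 × 1.99 = 1.393 m
Required I = P_cr·L_e²/(π²E) = 3.840×10^5 × 1.393² / (π² × 1.07×10^11) = 7.056×10^-7 m⁴
I_req = 7.056×10^5 mm⁴
Solid circle: I = πd⁴/64  ⇒  d = (64I/π)^(1/4) = (64×7.056×10^5/π)^(1/4) = 61.6 mm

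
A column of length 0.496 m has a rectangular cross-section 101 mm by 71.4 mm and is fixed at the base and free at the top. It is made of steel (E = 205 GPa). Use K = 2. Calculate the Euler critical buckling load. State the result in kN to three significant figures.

Buckling occurs about the weak axis: I_min = h·b³/12 with b = 71.4 mm (the shorter side).
I_min = 101×71.4³/12 = 3.064×10^6 mm⁴
I = 3.064×10^6 mm⁴ = 3.064×10^-6 m⁴
Effective length L_e = K·L = 2 × 0.496 = 0.9920 m
P_cr = π²EI / L_e² = π² × 205×10⁹ × 3.064×10^-6 / 0.9920² = 6.299×10^6 N

P_cr ≈ 6300 kN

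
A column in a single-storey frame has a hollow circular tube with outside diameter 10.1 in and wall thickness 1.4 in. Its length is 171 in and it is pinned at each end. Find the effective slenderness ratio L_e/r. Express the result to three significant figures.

λ ≈ 54.9

Inner diameter d_i = 10.1 − 2×1.4 = 7.300 in
I = π(d_o⁴ − d_i⁴)/64 = π(10.1⁴ − 7.300⁴)/64 = 371.4 in⁴
A = 38.26 in²;  r_min = √(I/A) = √(371.4/38.26) = 3.115 in
L_e = K·L = 1 × 171 = 171.0 in
λ = L_e / r_min = 171.00 / 3.115 = 54.9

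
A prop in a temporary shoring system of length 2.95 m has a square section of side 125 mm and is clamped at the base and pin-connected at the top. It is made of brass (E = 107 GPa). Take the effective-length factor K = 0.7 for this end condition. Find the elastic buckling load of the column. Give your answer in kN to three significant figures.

I = a⁴/12 = 125⁴/12 = 2.035×10^7 mm⁴
I = 2.035×10^7 mm⁴ = 2.035×10^-5 m⁴
Effective length L_e = K·L = 0.7 × 2.95 = 2.065 m
P_cr = π²EI / L_e² = π² × 107×10⁹ × 2.035×10^-5 / 2.065² = 5.039×10^6 N

P_cr ≈ 5040 kN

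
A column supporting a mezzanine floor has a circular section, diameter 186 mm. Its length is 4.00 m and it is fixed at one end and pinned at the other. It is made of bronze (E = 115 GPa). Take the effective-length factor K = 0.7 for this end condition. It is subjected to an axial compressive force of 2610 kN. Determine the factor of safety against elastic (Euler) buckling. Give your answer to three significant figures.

n ≈ 3.26

I = πd⁴/64 = π×186⁴/64 = 5.875×10^7 mm⁴
I = 5.875×10^7 mm⁴ = 5.875×10^-5 m⁴
Effective length L_e = K·L = 0.7 × 4.00 = 2.800 m
P_cr = π²EI / L_e² = π² × 115×10⁹ × 5.875×10^-5 / 2.800² = 8.506×10^6 N
Factor of safety n = P_cr / P = 8505.6 / 2610 = 3.26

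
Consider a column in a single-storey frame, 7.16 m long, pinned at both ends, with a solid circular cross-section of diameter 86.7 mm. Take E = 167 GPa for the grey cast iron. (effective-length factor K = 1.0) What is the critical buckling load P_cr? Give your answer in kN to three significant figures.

P_cr ≈ 89.2 kN

I = πd⁴/64 = π×86.7⁴/64 = 2.774×10^6 mm⁴
I = 2.774×10^6 mm⁴ = 2.774×10^-6 m⁴
Effective length L_e = K·L = 1 × 7.16 = 7.160 m
P_cr = π²EI / L_e² = π² × 167×10⁹ × 2.774×10^-6 / 7.160² = 8.917×10^4 N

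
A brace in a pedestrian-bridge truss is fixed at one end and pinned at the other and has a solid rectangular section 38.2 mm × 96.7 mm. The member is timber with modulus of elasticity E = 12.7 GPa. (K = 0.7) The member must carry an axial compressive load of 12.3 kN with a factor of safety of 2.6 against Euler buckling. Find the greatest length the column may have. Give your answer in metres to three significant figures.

Buckling occurs about the weak axis: I_min = h·b³/12 with b = 38.2 mm (the shorter side).
I_min = 96.7×38.2³/12 = 4.492×10^5 mm⁴
I = 4.492×10^-7 m⁴
Required critical load P_cr = n·P = 2.6 × 12.3 = 31.98 kN = 3.198×10^4 N
From P_cr = π²EI/(K·L)²:  L = (1/K)·√(π²EI/P_cr) = (1/0.7)·√(π²×1.27×10^10×4.492×10^-7/3.198×10^4)
L = 1.90 m

L_max ≈ 1.90 m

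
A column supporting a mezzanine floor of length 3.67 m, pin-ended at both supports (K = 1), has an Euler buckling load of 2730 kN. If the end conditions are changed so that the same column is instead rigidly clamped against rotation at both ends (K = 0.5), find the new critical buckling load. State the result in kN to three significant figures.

P_cr ∝ 1/K², so P_cr,new = P_cr,old × (K_old/K_new)² = 2730 × (1/0.5)²
= 2730 × 4.000 = 10900 kN

P_cr ≈ 10900 kN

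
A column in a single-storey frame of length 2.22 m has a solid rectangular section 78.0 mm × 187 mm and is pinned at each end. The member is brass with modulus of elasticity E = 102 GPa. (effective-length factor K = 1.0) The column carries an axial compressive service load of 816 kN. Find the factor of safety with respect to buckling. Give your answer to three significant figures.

n ≈ 1.85

Buckling occurs about the weak axis: I_min = h·b³/12 with b = 78.0 mm (the shorter side).
I_min = 187×78.0³/12 = 7.395×10^6 mm⁴
I = 7.395×10^6 mm⁴ = 7.395×10^-6 m⁴
Effective length L_e = K·L = 1 × 2.22 = 2.220 m
P_cr = π²EI / L_e² = π² × 102×10⁹ × 7.395×10^-6 / 2.220² = 1.511×10^6 N
Factor of safety n = P_cr / P = 1510.6 / 816 = 1.85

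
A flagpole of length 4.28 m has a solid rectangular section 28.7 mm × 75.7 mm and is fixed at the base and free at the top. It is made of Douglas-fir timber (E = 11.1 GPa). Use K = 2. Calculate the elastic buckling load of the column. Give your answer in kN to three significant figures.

Buckling occurs about the weak axis: I_min = h·b³/12 with b = 28.7 mm (the shorter side).
I_min = 75.7×28.7³/12 = 1.491×10^5 mm⁴
I = 1.491×10^5 mm⁴ = 1.491×10^-7 m⁴
Effective length L_e = K·L = 2 × 4.28 = 8.560 m
P_cr = π²EI / L_e² = π² × 11.1×10⁹ × 1.491×10^-7 / 8.560² = 223.0 N

P_cr ≈ 0.223 kN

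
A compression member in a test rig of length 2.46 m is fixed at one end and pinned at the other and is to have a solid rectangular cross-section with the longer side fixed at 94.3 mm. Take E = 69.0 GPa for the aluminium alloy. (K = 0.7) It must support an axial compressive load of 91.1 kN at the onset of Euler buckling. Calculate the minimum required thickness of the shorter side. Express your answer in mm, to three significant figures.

b ≈ 37.0 mm

L_e = K·L = 0.7 × 2.46 = 1.722 m
Required I = P_cr·L_e²/(π²E) = 9.110×10^4 × 1.722² / (π² × 6.90×10^10) = 3.967×10^-7 m⁴
I_req = 3.967×10^5 mm⁴
Rectangle, weak axis: I_min = h·b³/12 with h = 94.3 mm fixed  ⇒  b = (12I/h)^(1/3) = 37.0 mm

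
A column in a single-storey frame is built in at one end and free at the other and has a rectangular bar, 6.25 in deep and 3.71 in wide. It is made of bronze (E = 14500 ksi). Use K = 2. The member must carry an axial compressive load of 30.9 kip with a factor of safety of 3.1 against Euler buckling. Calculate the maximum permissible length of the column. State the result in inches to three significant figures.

Buckling occurs about the weak axis: I_min = h·b³/12 with b = 3.71 in (the shorter side).
I_min = 6.25×3.71³/12 = 26.60 in⁴
Required critical load P_cr = n·P = 3.1 × 30.9 = 95.79 kip = 9.579×10^4 lb
From P_cr = π²EI/(K·L)²:  L = (1/K)·√(π²EI/P_cr) = (1/2)·√(π²×1.45×10^7×26.60/9.579×10^4)
L = 99.7 in

L_max ≈ 99.7 in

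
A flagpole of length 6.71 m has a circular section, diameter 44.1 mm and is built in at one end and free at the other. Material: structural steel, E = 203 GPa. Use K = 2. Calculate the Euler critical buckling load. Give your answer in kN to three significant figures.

I = πd⁴/64 = π×44.1⁴/64 = 1.857×10^5 mm⁴
I = 1.857×10^5 mm⁴ = 1.857×10^-7 m⁴
Effective length L_e = K·L = 2 × 6.71 = 13.42 m
P_cr = π²EI / L_e² = π² × 203×10⁹ × 1.857×10^-7 / 13.42² = 2.065×10^3 N

P_cr ≈ 2.07 kN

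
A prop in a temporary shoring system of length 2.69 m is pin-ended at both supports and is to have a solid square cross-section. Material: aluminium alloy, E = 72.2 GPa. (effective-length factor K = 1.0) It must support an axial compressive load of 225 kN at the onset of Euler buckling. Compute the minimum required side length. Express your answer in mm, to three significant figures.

L_e = K·L = 1 × 2.69 = 2.690 m
Required I = P_cr·L_e²/(π²E) = 2.250×10^5 × 2.690² / (π² × 7.22×10^10) = 2.285×10^-6 m⁴
I_req = 2.285×10^6 mm⁴
Solid square: I = a⁴/12  ⇒  a = (12I)^(1/4) = (12×2.285×10^6)^(1/4) = 72.4 mm

a ≈ 72.4 mm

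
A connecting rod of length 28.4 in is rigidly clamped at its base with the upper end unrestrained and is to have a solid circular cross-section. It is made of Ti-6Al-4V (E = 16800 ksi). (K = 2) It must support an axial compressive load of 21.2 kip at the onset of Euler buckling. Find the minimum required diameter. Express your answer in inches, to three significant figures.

L_e = K·L = 2 × 28.4 = 56.80 in
Required I = P_cr·L_e²/(π²E) = 2.120×10^4 × 56.80² / (π² × 1.68×10^7) = 0.4125 in⁴
Solid circle: I = πd⁴/64  ⇒  d = (64I/π)^(1/4) = (64×0.4125/π)^(1/4) = 1.70 in

d ≈ 1.70 in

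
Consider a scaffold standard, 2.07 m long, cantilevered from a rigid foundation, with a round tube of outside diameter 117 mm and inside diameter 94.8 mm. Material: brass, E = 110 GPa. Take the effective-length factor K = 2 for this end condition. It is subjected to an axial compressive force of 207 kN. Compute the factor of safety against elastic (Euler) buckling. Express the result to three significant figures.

d_o = 117 mm, d_i = 94.8 mm
I = π(d_o⁴ − d_i⁴)/64 = π(117⁴ − 94.80⁴)/64 = 5.234×10^6 mm⁴
I = 5.234×10^6 mm⁴ = 5.234×10^-6 m⁴
Effective length L_e = K·L = 2 × 2.07 = 4.140 m
P_cr = π²EI / L_e² = π² × 110×10⁹ × 5.234×10^-6 / 4.140² = 3.315×10^5 N
Factor of safety n = P_cr / P = 331.52 / 207 = 1.60

n ≈ 1.60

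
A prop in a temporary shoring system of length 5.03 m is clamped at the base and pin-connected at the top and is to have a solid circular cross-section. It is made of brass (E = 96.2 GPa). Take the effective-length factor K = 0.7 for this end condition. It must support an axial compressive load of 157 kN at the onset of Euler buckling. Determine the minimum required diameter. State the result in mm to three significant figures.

L_e = K·L = 0.7 × 5.03 = 3.521 m
Required I = P_cr·L_e²/(π²E) = 1.570×10^5 × 3.521² / (π² × 9.62×10^10) = 2.050×10^-6 m⁴
I_req = 2.050×10^6 mm⁴
Solid circle: I = πd⁴/64  ⇒  d = (64I/π)^(1/4) = (64×2.050×10^6/π)^(1/4) = 80.4 mm

d ≈ 80.4 mm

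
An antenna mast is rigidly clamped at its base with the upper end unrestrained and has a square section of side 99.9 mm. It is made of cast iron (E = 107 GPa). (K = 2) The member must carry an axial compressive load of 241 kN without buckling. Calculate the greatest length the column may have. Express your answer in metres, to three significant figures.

I = a⁴/12 = 99.9⁴/12 = 8.300×10^6 mm⁴
I = 8.300×10^-6 m⁴
At the buckling limit P_cr = P = 2.410×10^5 N
From P_cr = π²EI/(K·L)²:  L = (1/K)·√(π²EI/P_cr) = (1/2)·√(π²×1.07×10^11×8.300×10^-6/2.410×10^5)
L = 3.02 m

L_max ≈ 3.02 m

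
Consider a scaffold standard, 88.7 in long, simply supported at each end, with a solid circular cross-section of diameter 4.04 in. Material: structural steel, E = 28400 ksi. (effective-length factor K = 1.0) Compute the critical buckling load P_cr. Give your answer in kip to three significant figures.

P_cr ≈ 466 kip

I = πd⁴/64 = π×4.04⁴/64 = 13.08 in⁴
Effective length L_e = K·L = 1 × 88.7 = 88.70 in
P_cr = π²EI / L_e² = π² × 28400×10³ × 13.08 / 88.70² = 4.659×10^5 lb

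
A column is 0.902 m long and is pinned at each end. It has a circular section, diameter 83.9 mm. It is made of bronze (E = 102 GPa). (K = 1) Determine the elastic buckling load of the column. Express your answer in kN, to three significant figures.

I = πd⁴/64 = π×83.9⁴/64 = 2.432×10^6 mm⁴
I = 2.432×10^6 mm⁴ = 2.432×10^-6 m⁴
Effective length L_e = K·L = 1 × 0.902 = 0.9020 m
P_cr = π²EI / L_e² = π² × 102×10⁹ × 2.432×10^-6 / 0.9020² = 3.010×10^6 N

P_cr ≈ 3010 kN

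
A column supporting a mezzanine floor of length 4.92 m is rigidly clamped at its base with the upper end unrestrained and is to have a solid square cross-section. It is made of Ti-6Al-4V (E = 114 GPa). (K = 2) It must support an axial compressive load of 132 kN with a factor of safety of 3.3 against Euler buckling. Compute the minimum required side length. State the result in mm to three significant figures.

Required P_cr = n·P = 3.3 × 132 = 435.6 kN
L_e = K·L = 2 × 4.92 = 9.840 m
Required I = P_cr·L_e²/(π²E) = 4.356×10^5 × 9.840² / (π² × 1.14×10^11) = 3.749×10^-5 m⁴
I_req = 3.749×10^7 mm⁴
Solid square: I = a⁴/12  ⇒  a = (12I)^(1/4) = (12×3.749×10^7)^(1/4) = 146 mm

a ≈ 146 mm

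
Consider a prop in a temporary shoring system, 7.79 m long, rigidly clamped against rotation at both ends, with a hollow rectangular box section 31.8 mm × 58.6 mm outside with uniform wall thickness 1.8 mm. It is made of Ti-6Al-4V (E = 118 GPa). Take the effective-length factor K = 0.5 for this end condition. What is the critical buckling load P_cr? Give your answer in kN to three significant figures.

P_cr ≈ 4.16 kN

Inner dimensions: h_i = 58.6 − 2×1.8 = 55.00 mm, b_i = 31.8 − 2×1.8 = 28.20 mm
Weak-axis I_min = (h_o·b_o³ − h_i·b_i³)/12 with b_o = 31.8, b_i = 28.20 mm (shorter outer/inner sides).
I_min = (58.6×31.8³ − 55.00×28.20³)/12 = 5.425×10^4 mm⁴
I = 5.425×10^4 mm⁴ = 5.425×10^-8 m⁴
Effective length L_e = K·L = 0.5 × 7.79 = 3.895 m
P_cr = π²EI / L_e² = π² × 118×10⁹ × 5.425×10^-8 / 3.895² = 4.165×10^3 N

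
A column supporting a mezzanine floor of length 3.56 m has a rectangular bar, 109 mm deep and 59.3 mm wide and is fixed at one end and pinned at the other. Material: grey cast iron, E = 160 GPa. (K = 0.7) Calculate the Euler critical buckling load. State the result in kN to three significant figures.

P_cr ≈ 482 kN

Buckling occurs about the weak axis: I_min = h·b³/12 with b = 59.3 mm (the shorter side).
I_min = 109×59.3³/12 = 1.894×10^6 mm⁴
I = 1.894×10^6 mm⁴ = 1.894×10^-6 m⁴
Effective length L_e = K·L = 0.7 × 3.56 = 2.492 m
P_cr = π²EI / L_e² = π² × 160×10⁹ × 1.894×10^-6 / 2.492² = 4.817×10^5 N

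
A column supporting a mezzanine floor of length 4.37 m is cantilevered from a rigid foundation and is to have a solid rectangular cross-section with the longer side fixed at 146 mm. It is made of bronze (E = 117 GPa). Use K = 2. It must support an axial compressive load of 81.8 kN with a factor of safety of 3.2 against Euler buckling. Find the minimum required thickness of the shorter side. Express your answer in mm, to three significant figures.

Required P_cr = n·P = 3.2 × 81.8 = 261.8 kN
L_e = K·L = 2 × 4.37 = 8.740 m
Required I = P_cr·L_e²/(π²E) = 2.618×10^5 × 8.740² / (π² × 1.17×10^11) = 1.732×10^-5 m⁴
I_req = 1.732×10^7 mm⁴
Rectangle, weak axis: I_min = h·b³/12 with h = 146 mm fixed  ⇒  b = (12I/h)^(1/3) = 112 mm

b ≈ 112 mm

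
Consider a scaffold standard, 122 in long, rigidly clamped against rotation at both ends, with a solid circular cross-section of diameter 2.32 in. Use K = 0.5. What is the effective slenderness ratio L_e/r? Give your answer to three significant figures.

λ ≈ 105

For a solid circle r = d/4 = 2.32/4 = 0.5800 in
L_e = K·L = 0.5 × 122 = 61.00 in
λ = L_e / r_min = 61.000 / 0.5800 = 105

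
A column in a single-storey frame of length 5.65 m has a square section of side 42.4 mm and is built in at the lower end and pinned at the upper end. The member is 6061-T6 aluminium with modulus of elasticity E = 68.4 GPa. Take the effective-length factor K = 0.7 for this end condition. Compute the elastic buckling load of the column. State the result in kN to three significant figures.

P_cr ≈ 11.6 kN

I = a⁴/12 = 42.4⁴/12 = 2.693×10^5 mm⁴
I = 2.693×10^5 mm⁴ = 2.693×10^-7 m⁴
Effective length L_e = K·L = 0.7 × 5.65 = 3.955 m
P_cr = π²EI / L_e² = π² × 68.4×10⁹ × 2.693×10^-7 / 3.955² = 1.162×10^4 N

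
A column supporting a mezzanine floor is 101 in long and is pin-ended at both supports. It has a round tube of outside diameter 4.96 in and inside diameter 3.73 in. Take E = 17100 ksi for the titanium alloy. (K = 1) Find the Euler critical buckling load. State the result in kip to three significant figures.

P_cr ≈ 334 kip

d_o = 4.96 in, d_i = 3.73 in
I = π(d_o⁴ − d_i⁴)/64 = π(4.96⁴ − 3.730⁴)/64 = 20.21 in⁴
Effective length L_e = K·L = 1 × 101 = 101.0 in
P_cr = π²EI / L_e² = π² × 17100×10³ × 20.21 / 101.0² = 3.343×10^5 lb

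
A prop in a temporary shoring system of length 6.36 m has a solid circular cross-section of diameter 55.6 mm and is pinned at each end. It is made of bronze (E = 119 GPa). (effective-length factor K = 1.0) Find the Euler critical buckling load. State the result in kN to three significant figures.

I = πd⁴/64 = π×55.6⁴/64 = 4.691×10^5 mm⁴
I = 4.691×10^5 mm⁴ = 4.691×10^-7 m⁴
Effective length L_e = K·L = 1 × 6.36 = 6.360 m
P_cr = π²EI / L_e² = π² × 119×10⁹ × 4.691×10^-7 / 6.360² = 1.362×10^4 N

P_cr ≈ 13.6 kN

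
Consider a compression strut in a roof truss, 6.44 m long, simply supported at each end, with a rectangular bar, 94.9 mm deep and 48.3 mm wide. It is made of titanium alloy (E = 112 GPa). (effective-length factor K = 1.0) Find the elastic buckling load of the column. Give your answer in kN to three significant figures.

Buckling occurs about the weak axis: I_min = h·b³/12 with b = 48.3 mm (the shorter side).
I_min = 94.9×48.3³/12 = 8.911×10^5 mm⁴
I = 8.911×10^5 mm⁴ = 8.911×10^-7 m⁴
Effective length L_e = K·L = 1 × 6.44 = 6.440 m
P_cr = π²EI / L_e² = π² × 112×10⁹ × 8.911×10^-7 / 6.440² = 2.375×10^4 N

P_cr ≈ 23.8 kN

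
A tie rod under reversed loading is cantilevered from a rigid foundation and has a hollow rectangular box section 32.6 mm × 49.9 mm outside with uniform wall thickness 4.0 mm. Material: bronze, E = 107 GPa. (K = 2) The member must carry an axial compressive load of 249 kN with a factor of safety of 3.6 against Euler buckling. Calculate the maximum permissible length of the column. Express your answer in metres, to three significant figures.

Inner dimensions: h_i = 49.9 − 2×4.0 = 41.90 mm, b_i = 32.6 − 2×4.0 = 24.60 mm
Weak-axis I_min = (h_o·b_o³ − h_i·b_i³)/12 with b_o = 32.6, b_i = 24.60 mm (shorter outer/inner sides).
I_min = (49.9×32.6³ − 41.90×24.60³)/12 = 9.209×10^4 mm⁴
I = 9.209×10^-8 m⁴
Required critical load P_cr = n·P = 3.6 × 249 = 896.4 kN = 8.964×10^5 N
From P_cr = π²EI/(K·L)²:  L = (1/K)·√(π²EI/P_cr) = (1/2)·√(π²×1.07×10^11×9.209×10^-8/8.964×10^5)
L = 0.165 m

L_max ≈ 0.165 m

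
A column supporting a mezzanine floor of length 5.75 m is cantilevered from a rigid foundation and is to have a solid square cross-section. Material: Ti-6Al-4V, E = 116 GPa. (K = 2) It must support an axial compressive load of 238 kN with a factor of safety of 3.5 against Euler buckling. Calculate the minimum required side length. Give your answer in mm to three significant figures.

a ≈ 184 mm

Required P_cr = n·P = 3.5 × 238 = 833.0 kN
L_e = K·L = 2 × 5.75 = 11.50 m
Required I = P_cr·L_e²/(π²E) = 8.330×10^5 × 11.50² / (π² × 1.16×10^11) = 9.622×10^-5 m⁴
I_req = 9.622×10^7 mm⁴
Solid square: I = a⁴/12  ⇒  a = (12I)^(1/4) = (12×9.622×10^7)^(1/4) = 184 mm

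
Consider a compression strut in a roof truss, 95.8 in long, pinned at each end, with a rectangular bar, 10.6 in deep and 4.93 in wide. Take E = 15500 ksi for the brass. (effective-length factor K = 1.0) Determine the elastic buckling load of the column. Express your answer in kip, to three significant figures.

Buckling occurs about the weak axis: I_min = h·b³/12 with b = 4.93 in (the shorter side).
I_min = 10.6×4.93³/12 = 105.8 in⁴
Effective length L_e = K·L = 1 × 95.8 = 95.80 in
P_cr = π²EI / L_e² = π² × 15500×10³ × 105.8 / 95.80² = 1.764×10^6 lb

P_cr ≈ 1760 kip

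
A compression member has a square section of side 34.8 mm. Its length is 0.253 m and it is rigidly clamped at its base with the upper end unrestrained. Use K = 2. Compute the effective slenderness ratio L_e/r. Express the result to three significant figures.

For a square r = a/√12 = 34.8/√12 = 10.05 mm
L_e = K·L = 2 × 0.253 m = 0.5060 m = 506.00 mm
λ = L_e / r_min = 506.00 / 10.05 = 50.4

λ ≈ 50.4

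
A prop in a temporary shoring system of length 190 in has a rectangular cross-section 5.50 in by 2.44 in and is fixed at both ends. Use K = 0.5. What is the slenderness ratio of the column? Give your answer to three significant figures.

λ ≈ 135

Buckling occurs about the weak axis: I_min = h·b³/12 with b = 2.44 in (the shorter side).
I_min = 5.50×2.44³/12 = 6.658 in⁴
A = 13.42 in²;  r_min = √(I/A) = √(6.658/13.42) = 0.7044 in
L_e = K·L = 0.5 × 190 = 95.00 in
λ = L_e / r_min = 95.000 / 0.7044 = 135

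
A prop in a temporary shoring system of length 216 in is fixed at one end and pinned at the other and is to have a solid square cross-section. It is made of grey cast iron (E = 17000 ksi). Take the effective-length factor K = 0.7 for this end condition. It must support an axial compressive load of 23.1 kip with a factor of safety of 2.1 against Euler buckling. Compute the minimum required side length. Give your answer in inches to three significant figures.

a ≈ 2.98 in

Required P_cr = n·P = 2.1 × 23.1 = 48.51 kip
L_e = K·L = 0.7 × 216 = 151.2 in
Required I = P_cr·L_e²/(π²E) = 4.851×10^4 × 151.2² / (π² × 1.70×10^7) = 6.610 in⁴
Solid square: I = a⁴/12  ⇒  a = (12I)^(1/4) = (12×6.610)^(1/4) = 2.98 in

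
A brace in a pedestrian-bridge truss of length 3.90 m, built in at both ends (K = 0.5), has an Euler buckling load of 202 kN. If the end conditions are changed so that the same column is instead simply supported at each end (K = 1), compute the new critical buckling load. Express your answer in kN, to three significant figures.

P_cr ≈ 50.5 kN

P_cr ∝ 1/K², so P_cr,new = P_cr,old × (K_old/K_new)² = 202 × (0.5/1)²
= 202 × 0.2500 = 50.5 kN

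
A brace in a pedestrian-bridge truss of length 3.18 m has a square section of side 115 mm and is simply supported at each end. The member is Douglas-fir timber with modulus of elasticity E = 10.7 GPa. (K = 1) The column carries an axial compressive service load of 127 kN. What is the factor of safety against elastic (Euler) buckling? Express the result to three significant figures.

n ≈ 1.20

I = a⁴/12 = 115⁴/12 = 1.458×10^7 mm⁴
I = 1.458×10^7 mm⁴ = 1.458×10^-5 m⁴
Effective length L_e = K·L = 1 × 3.18 = 3.180 m
P_cr = π²EI / L_e² = π² × 10.7×10⁹ × 1.458×10^-5 / 3.180² = 1.522×10^5 N
Factor of safety n = P_cr / P = 152.21 / 127 = 1.20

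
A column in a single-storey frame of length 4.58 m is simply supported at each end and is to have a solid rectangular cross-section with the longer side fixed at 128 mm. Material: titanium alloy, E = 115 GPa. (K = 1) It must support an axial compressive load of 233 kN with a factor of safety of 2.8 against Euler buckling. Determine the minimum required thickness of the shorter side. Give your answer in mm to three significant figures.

Required P_cr = n·P = 2.8 × 233 = 652.4 kN
L_e = K·L = 1 × 4.58 = 4.580 m
Required I = P_cr·L_e²/(π²E) = 6.524×10^5 × 4.580² / (π² × 1.15×10^11) = 1.206×10^-5 m⁴
I_req = 1.206×10^7 mm⁴
Rectangle, weak axis: I_min = h·b³/12 with h = 128 mm fixed  ⇒  b = (12I/h)^(1/3) = 104 mm

b ≈ 104 mm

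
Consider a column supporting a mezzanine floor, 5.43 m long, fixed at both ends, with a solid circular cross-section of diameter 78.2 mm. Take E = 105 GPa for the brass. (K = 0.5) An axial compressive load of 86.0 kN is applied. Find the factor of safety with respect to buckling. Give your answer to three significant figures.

I = πd⁴/64 = π×78.2⁴/64 = 1.836×10^6 mm⁴
I = 1.836×10^6 mm⁴ = 1.836×10^-6 m⁴
Effective length L_e = K·L = 0.5 × 5.43 = 2.715 m
P_cr = π²EI / L_e² = π² × 105×10⁹ × 1.836×10^-6 / 2.715² = 2.581×10^5 N
Factor of safety n = P_cr / P = 258.08 / 86.0 = 3.00

n ≈ 3.00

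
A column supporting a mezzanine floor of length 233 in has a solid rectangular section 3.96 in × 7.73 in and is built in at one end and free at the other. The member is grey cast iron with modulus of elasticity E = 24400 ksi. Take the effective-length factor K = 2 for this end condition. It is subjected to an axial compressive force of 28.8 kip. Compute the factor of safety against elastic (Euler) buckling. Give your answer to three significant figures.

n ≈ 1.54

Buckling occurs about the weak axis: I_min = h·b³/12 with b = 3.96 in (the shorter side).
I_min = 7.73×3.96³/12 = 40.00 in⁴
Effective length L_e = K·L = 2 × 233 = 466.0 in
P_cr = π²EI / L_e² = π² × 24400×10³ × 40.00 / 466.0² = 4.436×10^4 lb
Factor of safety n = P_cr / P = 44.361 / 28.8 = 1.54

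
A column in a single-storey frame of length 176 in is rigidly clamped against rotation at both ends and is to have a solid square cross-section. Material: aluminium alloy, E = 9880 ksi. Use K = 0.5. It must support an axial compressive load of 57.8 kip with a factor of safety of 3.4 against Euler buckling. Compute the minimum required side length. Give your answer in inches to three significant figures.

Required P_cr = n·P = 3.4 × 57.8 = 196.5 kip
L_e = K·L = 0.5 × 176 = 88.00 in
Required I = P_cr·L_e²/(π²E) = 1.965×10^5 × 88.00² / (π² × 9.88×10^6) = 15.61 in⁴
Solid square: I = a⁴/12  ⇒  a = (12I)^(1/4) = (12×15.61)^(1/4) = 3.70 in

a ≈ 3.70 in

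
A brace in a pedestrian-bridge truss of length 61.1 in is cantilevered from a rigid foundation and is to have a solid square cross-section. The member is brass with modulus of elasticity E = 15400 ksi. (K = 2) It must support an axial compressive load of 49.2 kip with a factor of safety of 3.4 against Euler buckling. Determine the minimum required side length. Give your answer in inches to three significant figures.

Required P_cr = n·P = 3.4 × 49.2 = 167.3 kip
L_e = K·L = 2 × 61.1 = 122.2 in
Required I = P_cr·L_e²/(π²E) = 1.673×10^5 × 122.2² / (π² × 1.54×10^7) = 16.43 in⁴
Solid square: I = a⁴/12  ⇒  a = (12I)^(1/4) = (12×16.43)^(1/4) = 3.75 in

a ≈ 3.75 in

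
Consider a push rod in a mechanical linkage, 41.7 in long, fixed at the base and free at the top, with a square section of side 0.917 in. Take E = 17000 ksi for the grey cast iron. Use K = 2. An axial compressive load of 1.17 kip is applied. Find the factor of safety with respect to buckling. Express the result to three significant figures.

n ≈ 1.21

I = a⁴/12 = 0.917⁴/12 = 5.892×10^-2 in⁴
Effective length L_e = K·L = 2 × 41.7 = 83.40 in
P_cr = π²EI / L_e² = π² × 17000×10³ × 5.892×10^-2 / 83.40² = 1.421×10^3 lb
Factor of safety n = P_cr / P = 1.4214 / 1.17 = 1.21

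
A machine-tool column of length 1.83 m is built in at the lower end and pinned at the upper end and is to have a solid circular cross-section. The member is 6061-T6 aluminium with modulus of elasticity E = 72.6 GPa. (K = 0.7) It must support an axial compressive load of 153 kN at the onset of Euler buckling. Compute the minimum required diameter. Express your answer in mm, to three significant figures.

L_e = K·L = 0.7 × 1.83 = 1.281 m
Required I = P_cr·L_e²/(π²E) = 1.530×10^5 × 1.281² / (π² × 7.26×10^10) = 3.504×10^-7 m⁴
I_req = 3.504×10^5 mm⁴
Solid circle: I = πd⁴/64  ⇒  d = (64I/π)^(1/4) = (64×3.504×10^5/π)^(1/4) = 51.7 mm

d ≈ 51.7 mm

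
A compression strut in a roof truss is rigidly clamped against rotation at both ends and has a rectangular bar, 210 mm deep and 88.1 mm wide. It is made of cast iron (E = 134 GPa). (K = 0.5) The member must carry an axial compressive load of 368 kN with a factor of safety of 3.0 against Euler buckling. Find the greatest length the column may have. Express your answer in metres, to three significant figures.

L_max ≈ 7.57 m

Buckling occurs about the weak axis: I_min = h·b³/12 with b = 88.1 mm (the shorter side).
I_min = 210×88.1³/12 = 1.197×10^7 mm⁴
I = 1.197×10^-5 m⁴
Required critical load P_cr = n·P = 3.0 × 368 = 1104 kN = 1.104×10^6 N
From P_cr = π²EI/(K·L)²:  L = (1/K)·√(π²EI/P_cr) = (1/0.5)·√(π²×1.34×10^11×1.197×10^-5/1.104×10^6)
L = 7.57 m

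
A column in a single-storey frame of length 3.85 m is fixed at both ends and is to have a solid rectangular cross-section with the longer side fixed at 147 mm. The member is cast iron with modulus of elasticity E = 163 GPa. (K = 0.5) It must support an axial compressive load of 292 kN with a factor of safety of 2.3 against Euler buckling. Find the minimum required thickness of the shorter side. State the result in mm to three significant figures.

b ≈ 50.2 mm

Required P_cr = n·P = 2.3 × 292 = 671.6 kN
L_e = K·L = 0.5 × 3.85 = 1.925 m
Required I = P_cr·L_e²/(π²E) = 6.716×10^5 × 1.925² / (π² × 1.63×10^11) = 1.547×10^-6 m⁴
I_req = 1.547×10^6 mm⁴
Rectangle, weak axis: I_min = h·b³/12 with h = 147 mm fixed  ⇒  b = (12I/h)^(1/3) = 50.2 mm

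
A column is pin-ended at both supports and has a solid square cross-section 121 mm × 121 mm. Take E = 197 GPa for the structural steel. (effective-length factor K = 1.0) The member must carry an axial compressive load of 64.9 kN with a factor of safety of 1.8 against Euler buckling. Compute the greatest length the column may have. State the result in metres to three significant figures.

I = a⁴/12 = 121⁴/12 = 1.786×10^7 mm⁴
I = 1.786×10^-5 m⁴
Required critical load P_cr = n·P = 1.8 × 64.9 = 116.8 kN = 1.168×10^5 N
From P_cr = π²EI/(K·L)²:  L = (1/K)·√(π²EI/P_cr) = (1/1)·√(π²×1.97×10^11×1.786×10^-5/1.168×10^5)
L = 17.2 m

L_max ≈ 17.2 m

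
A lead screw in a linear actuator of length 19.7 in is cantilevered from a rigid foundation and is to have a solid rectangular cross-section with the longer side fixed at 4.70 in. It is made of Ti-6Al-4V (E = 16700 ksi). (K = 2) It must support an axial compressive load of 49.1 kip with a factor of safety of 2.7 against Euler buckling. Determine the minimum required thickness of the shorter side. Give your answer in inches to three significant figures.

Required P_cr = n·P = 2.7 × 49.1 = 132.6 kip
L_e = K·L = 2 × 19.7 = 39.40 in
Required I = P_cr·L_e²/(π²E) = 1.326×10^5 × 39.40² / (π² × 1.67×10^7) = 1.249 in⁴
Rectangle, weak axis: I_min = h·b³/12 with h = 4.70 in fixed  ⇒  b = (12I/h)^(1/3) = 1.47 in

b ≈ 1.47 in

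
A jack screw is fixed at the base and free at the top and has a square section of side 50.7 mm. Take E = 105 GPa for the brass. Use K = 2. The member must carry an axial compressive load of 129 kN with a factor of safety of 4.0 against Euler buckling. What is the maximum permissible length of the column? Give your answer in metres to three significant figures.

L_max ≈ 0.526 m

I = a⁴/12 = 50.7⁴/12 = 5.506×10^5 mm⁴
I = 5.506×10^-7 m⁴
Required critical load P_cr = n·P = 4.0 × 129 = 516.0 kN = 5.160×10^5 N
From P_cr = π²EI/(K·L)²:  L = (1/K)·√(π²EI/P_cr) = (1/2)·√(π²×1.05×10^11×5.506×10^-7/5.160×10^5)
L = 0.526 m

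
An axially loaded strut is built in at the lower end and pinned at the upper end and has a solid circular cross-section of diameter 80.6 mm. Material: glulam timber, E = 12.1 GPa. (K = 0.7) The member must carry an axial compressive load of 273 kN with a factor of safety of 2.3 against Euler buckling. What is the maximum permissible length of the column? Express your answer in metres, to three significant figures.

I = πd⁴/64 = π×80.6⁴/64 = 2.072×10^6 mm⁴
I = 2.072×10^-6 m⁴
Required critical load P_cr = n·P = 2.3 × 273 = 627.9 kN = 6.279×10^5 N
From P_cr = π²EI/(K·L)²:  L = (1/K)·√(π²EI/P_cr) = (1/0.7)·√(π²×1.21×10^10×2.072×10^-6/6.279×10^5)
L = 0.897 m

L_max ≈ 0.897 m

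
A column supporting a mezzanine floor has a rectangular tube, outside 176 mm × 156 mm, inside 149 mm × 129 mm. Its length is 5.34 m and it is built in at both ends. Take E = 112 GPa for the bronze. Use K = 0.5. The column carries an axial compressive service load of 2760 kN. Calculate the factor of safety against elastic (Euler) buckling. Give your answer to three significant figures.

n ≈ 1.63

Weak-axis I_min = (h_o·b_o³ − h_i·b_i³)/12 with b_o = 156, b_i = 129.0 mm (shorter outer/inner sides).
I_min = (176×156³ − 149.0×129.0³)/12 = 2.903×10^7 mm⁴
I = 2.903×10^7 mm⁴ = 2.903×10^-5 m⁴
Effective length L_e = K·L = 0.5 × 5.34 = 2.670 m
P_cr = π²EI / L_e² = π² × 112×10⁹ × 2.903×10^-5 / 2.670² = 4.501×10^6 N
Factor of safety n = P_cr / P = 4500.7 / 2760 = 1.63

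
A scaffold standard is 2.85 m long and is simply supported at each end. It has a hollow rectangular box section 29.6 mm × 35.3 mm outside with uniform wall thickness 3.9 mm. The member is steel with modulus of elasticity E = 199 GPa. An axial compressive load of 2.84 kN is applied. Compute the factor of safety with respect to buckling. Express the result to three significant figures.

Inner dimensions: h_i = 35.3 − 2×3.9 = 27.50 mm, b_i = 29.6 − 2×3.9 = 21.80 mm
Weak-axis I_min = (h_o·b_o³ − h_i·b_i³)/12 with b_o = 29.6, b_i = 21.80 mm (shorter outer/inner sides).
I_min = (35.3×29.6³ − 27.50×21.80³)/12 = 5.255×10^4 mm⁴
I = 5.255×10^4 mm⁴ = 5.255×10^-8 m⁴
Effective length L_e = K·L = 1 × 2.85 = 2.850 m
P_cr = π²EI / L_e² = π² × 199×10⁹ × 5.255×10^-8 / 2.850² = 1.271×10^4 N
Factor of safety n = P_cr / P = 12.706 / 2.84 = 4.47

n ≈ 4.47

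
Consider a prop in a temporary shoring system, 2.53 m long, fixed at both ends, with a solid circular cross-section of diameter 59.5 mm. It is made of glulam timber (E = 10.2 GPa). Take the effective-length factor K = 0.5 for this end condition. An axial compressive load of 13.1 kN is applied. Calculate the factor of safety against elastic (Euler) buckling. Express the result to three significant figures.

n ≈ 2.95

I = πd⁴/64 = π×59.5⁴/64 = 6.152×10^5 mm⁴
I = 6.152×10^5 mm⁴ = 6.152×10^-7 m⁴
Effective length L_e = K·L = 0.5 × 2.53 = 1.265 m
P_cr = π²EI / L_e² = π² × 10.2×10⁹ × 6.152×10^-7 / 1.265² = 3.870×10^4 N
Factor of safety n = P_cr / P = 38.704 / 13.1 = 2.95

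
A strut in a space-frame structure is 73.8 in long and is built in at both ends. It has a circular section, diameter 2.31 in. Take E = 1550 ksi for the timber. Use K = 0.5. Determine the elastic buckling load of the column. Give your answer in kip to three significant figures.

I = πd⁴/64 = π×2.31⁴/64 = 1.398 in⁴
Effective length L_e = K·L = 0.5 × 73.8 = 36.90 in
P_cr = π²EI / L_e² = π² × 1550×10³ × 1.398 / 36.90² = 1.570×10^4 lb

P_cr ≈ 15.7 kip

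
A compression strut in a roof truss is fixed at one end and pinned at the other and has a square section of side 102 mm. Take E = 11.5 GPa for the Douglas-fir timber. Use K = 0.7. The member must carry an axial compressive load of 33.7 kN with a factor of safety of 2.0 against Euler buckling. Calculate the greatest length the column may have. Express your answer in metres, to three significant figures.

I = a⁴/12 = 102⁴/12 = 9.020×10^6 mm⁴
I = 9.020×10^-6 m⁴
Required critical load P_cr = n·P = 2.0 × 33.7 = 67.40 kN = 6.740×10^4 N
From P_cr = π²EI/(K·L)²:  L = (1/K)·√(π²EI/P_cr) = (1/0.7)·√(π²×1.15×10^10×9.020×10^-6/6.740×10^4)
L = 5.57 m

L_max ≈ 5.57 m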